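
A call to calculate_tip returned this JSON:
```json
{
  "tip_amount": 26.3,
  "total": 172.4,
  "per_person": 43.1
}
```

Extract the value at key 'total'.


172.4


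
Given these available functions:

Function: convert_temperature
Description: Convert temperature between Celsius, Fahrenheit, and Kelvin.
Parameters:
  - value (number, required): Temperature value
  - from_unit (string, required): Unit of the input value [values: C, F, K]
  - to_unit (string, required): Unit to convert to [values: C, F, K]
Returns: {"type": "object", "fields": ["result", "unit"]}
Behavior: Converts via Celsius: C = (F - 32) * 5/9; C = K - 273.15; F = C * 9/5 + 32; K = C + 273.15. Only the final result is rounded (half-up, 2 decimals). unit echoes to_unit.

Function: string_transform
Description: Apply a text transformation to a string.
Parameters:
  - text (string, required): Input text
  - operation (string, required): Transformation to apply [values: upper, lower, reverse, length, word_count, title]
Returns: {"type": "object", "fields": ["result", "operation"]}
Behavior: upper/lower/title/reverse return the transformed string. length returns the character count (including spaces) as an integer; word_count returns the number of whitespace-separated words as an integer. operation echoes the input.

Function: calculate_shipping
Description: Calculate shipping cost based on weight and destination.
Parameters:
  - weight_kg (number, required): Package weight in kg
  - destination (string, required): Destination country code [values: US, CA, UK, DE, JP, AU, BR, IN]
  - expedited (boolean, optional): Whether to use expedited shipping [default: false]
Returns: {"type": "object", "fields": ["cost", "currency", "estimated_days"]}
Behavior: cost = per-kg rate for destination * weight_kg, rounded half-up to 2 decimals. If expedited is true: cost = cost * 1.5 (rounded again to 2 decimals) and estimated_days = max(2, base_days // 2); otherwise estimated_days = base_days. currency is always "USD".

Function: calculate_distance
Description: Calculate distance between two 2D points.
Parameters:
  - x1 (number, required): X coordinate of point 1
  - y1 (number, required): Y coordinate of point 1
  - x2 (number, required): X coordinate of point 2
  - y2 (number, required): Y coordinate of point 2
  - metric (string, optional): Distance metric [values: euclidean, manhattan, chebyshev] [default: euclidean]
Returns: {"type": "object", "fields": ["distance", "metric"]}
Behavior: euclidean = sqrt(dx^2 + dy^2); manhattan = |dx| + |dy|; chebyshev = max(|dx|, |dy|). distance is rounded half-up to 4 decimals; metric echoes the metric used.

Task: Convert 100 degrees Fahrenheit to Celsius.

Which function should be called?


The task needs a function whose description is: Convert temperature between Celsius, Fahrenheit, and Kelvin.
convert_temperature


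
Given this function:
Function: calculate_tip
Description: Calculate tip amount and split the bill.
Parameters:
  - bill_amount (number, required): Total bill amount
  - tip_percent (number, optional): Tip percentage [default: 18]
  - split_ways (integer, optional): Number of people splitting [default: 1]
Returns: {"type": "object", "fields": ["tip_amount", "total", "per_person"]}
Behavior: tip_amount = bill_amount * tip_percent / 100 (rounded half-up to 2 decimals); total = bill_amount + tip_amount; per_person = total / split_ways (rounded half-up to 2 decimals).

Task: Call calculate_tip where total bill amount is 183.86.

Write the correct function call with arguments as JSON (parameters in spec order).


Mapping each described value to its parameter name:
  'Total bill amount' -> bill_amount = 183.86
calculate_tip({"bill_amount": 183.86})


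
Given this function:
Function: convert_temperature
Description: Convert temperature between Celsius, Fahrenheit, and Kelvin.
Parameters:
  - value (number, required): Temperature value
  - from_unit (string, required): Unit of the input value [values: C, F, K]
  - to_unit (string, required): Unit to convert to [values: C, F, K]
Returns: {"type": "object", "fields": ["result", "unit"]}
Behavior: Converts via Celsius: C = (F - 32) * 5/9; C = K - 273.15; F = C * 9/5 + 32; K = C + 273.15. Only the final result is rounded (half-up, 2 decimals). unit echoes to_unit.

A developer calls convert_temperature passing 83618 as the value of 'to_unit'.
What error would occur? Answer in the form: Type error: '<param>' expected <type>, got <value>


Spec: 'to_unit' is declared as string; 83618 is an integer.
Type error: 'to_unit' expected string, got 83618


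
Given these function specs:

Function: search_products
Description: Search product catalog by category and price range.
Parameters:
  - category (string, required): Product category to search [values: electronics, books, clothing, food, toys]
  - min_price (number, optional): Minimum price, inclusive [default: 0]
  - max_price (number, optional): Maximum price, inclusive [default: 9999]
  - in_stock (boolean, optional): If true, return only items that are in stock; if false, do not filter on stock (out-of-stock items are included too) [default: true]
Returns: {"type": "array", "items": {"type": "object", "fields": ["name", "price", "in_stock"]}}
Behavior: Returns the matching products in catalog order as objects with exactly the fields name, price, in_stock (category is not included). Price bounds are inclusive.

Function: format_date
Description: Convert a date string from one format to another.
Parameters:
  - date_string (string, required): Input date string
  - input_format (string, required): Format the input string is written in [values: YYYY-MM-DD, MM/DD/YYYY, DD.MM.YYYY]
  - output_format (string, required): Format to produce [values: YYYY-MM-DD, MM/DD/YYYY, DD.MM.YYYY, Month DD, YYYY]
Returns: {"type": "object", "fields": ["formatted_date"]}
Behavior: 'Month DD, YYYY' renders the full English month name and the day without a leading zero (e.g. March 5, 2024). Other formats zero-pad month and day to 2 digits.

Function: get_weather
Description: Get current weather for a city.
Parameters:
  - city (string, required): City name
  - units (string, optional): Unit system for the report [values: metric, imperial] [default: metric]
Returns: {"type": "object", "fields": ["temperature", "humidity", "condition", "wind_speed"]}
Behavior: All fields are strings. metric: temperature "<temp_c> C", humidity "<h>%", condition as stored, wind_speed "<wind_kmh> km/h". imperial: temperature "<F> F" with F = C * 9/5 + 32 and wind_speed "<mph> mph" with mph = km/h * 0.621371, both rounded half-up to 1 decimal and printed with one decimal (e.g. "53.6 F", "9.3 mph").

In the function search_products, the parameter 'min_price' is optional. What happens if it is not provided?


The search_products spec declares:
  - min_price (number, optional): Minimum price, inclusive [default: 0]
It defaults to 0


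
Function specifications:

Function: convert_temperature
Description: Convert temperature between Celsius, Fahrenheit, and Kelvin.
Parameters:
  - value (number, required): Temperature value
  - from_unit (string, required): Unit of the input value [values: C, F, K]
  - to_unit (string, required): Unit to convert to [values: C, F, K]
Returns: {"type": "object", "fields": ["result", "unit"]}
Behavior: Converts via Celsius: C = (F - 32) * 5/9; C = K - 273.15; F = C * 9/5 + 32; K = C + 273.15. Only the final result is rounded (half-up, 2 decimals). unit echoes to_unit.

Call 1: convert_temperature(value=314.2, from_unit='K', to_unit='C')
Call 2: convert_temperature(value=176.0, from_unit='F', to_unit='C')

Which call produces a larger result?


Call 1:
  To C: 314.2 - 273.15 = 41.05
  Target is C: 41.05
  Round to 2 decimals: 41.05
  -> 41.05 C
Call 2:
  To C: (176 - 32) * 5/9 = 80
  Target is C: 80
  Round to 2 decimals: 80.0
  -> 80.0 C
Call 2 (80.0 C)


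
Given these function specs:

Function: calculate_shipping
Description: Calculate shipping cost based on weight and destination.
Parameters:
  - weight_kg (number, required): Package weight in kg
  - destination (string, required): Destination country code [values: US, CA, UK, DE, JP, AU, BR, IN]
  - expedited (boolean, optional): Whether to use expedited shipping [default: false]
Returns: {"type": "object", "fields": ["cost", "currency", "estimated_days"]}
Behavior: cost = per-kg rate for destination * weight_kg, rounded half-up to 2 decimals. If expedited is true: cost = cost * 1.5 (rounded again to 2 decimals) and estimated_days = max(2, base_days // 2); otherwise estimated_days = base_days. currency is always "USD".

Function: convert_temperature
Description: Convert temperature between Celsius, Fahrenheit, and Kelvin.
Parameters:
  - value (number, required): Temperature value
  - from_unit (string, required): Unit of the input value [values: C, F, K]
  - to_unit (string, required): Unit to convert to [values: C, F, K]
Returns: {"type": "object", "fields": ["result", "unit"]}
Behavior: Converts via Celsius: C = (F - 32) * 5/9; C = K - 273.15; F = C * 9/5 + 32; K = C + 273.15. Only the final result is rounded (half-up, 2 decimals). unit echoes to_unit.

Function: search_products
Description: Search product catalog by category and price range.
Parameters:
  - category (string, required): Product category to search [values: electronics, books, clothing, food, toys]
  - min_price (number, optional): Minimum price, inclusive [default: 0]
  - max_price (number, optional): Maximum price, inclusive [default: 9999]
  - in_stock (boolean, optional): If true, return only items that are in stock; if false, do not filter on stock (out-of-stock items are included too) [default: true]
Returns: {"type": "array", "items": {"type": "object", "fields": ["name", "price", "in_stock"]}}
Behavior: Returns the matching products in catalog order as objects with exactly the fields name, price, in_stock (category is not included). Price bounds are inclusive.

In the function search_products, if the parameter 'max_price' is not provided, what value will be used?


The search_products spec declares:
  - max_price (number, optional): Maximum price, inclusive [default: 9999]
Default:
9999


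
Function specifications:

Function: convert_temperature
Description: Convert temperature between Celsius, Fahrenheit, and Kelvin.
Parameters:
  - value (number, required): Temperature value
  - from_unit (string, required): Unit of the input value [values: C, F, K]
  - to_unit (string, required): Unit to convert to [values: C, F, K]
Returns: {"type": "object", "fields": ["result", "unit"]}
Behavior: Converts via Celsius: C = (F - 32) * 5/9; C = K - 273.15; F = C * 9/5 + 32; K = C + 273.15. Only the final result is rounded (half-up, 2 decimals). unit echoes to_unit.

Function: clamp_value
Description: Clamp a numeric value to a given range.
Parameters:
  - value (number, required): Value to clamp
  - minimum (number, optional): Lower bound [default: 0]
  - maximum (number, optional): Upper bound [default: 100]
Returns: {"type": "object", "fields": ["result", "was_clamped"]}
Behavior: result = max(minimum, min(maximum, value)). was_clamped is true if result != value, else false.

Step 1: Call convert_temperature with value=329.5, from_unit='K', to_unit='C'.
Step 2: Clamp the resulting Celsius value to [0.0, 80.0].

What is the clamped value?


Step 1: convert_temperature(value=329.5, from_unit=K, to_unit=C)
  To C: 329.5 - 273.15 = 56.35
  Target is C: 56.35
  Round to 2 decimals: 56.35
  -> result = 56.35 C
Step 2: clamp_value(value=56.35, minimum=0.0, maximum=80.0)
  result = max(0.0, min(80.0, 56.35)) = max(0.0, 56.35) = 56.35
  was_clamped = (56.35 != 56.35) = false
  -> result = 56.35
56.35


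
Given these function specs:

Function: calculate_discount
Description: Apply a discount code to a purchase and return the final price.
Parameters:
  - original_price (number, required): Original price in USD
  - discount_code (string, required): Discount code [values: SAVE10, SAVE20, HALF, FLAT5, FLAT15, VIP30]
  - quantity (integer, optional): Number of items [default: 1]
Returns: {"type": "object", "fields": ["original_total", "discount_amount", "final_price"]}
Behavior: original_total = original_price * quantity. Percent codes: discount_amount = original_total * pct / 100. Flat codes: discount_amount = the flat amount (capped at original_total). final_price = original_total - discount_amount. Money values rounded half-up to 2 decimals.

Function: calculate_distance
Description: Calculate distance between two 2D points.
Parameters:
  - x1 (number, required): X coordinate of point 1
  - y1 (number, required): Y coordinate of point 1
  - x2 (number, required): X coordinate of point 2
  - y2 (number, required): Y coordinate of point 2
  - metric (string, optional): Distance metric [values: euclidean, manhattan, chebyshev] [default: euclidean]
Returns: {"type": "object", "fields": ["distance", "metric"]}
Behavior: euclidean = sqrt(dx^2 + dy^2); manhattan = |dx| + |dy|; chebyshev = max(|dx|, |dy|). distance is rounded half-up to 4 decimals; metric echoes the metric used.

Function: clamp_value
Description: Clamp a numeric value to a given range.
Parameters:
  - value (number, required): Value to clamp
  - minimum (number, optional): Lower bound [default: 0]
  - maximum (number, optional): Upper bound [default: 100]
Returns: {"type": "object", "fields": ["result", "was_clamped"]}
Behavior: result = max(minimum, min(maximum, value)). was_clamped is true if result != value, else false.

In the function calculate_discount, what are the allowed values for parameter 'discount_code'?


The calculate_discount spec declares:
  - discount_code (string, required): Discount code [values: SAVE10, SAVE20, HALF, FLAT5, FLAT15, VIP30]
Allowed values:
SAVE10, SAVE20, HALF, FLAT5, FLAT15, VIP30


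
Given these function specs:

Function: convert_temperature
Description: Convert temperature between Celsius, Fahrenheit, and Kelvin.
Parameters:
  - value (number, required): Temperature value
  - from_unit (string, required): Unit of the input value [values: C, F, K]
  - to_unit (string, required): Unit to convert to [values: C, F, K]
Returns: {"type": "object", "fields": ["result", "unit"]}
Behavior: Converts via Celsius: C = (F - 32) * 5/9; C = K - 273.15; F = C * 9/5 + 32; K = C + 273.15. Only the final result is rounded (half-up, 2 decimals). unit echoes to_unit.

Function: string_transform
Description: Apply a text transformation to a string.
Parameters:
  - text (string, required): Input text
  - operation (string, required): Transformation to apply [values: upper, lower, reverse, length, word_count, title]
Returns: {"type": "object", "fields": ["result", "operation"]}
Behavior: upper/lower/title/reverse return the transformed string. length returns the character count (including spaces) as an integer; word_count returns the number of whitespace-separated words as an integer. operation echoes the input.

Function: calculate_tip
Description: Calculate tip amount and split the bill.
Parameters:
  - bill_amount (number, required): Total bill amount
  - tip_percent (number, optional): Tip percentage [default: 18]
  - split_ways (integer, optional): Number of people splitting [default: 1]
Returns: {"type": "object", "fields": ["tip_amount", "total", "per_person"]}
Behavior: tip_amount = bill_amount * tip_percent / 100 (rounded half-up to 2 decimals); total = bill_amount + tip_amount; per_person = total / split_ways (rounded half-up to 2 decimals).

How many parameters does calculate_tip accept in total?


Parameters of calculate_tip: bill_amount (required), tip_percent (optional), split_ways (optional)
Total:
3


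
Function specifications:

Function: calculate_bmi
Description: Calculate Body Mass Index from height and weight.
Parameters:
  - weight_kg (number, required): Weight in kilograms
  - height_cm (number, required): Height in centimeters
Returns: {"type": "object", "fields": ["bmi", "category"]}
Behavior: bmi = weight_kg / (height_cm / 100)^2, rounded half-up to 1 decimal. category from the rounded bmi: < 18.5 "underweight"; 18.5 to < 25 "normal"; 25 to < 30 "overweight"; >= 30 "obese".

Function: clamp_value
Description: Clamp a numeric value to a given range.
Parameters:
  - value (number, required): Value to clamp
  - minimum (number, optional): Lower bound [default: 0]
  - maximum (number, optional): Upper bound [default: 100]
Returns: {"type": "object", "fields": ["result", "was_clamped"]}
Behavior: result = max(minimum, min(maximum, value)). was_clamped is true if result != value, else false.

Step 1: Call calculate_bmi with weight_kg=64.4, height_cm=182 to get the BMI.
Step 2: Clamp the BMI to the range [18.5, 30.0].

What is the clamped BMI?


Step 1: calculate_bmi(weight_kg=64.4, height_cm=182)
  height_m = 182 / 100 = 1.82
  bmi = 64.4 / 1.82^2 = 64.4 / 3.3124 = 19.442096 -> 19.4
  18.5 <= 19.4 < 25 -> normal
  -> bmi = 19.4
Step 2: clamp_value(value=19.4, minimum=18.5, maximum=30.0)
  result = max(18.5, min(30.0, 19.4)) = max(18.5, 19.4) = 19.4
  was_clamped = (19.4 != 19.4) = false
  -> result = 19.4
19.4


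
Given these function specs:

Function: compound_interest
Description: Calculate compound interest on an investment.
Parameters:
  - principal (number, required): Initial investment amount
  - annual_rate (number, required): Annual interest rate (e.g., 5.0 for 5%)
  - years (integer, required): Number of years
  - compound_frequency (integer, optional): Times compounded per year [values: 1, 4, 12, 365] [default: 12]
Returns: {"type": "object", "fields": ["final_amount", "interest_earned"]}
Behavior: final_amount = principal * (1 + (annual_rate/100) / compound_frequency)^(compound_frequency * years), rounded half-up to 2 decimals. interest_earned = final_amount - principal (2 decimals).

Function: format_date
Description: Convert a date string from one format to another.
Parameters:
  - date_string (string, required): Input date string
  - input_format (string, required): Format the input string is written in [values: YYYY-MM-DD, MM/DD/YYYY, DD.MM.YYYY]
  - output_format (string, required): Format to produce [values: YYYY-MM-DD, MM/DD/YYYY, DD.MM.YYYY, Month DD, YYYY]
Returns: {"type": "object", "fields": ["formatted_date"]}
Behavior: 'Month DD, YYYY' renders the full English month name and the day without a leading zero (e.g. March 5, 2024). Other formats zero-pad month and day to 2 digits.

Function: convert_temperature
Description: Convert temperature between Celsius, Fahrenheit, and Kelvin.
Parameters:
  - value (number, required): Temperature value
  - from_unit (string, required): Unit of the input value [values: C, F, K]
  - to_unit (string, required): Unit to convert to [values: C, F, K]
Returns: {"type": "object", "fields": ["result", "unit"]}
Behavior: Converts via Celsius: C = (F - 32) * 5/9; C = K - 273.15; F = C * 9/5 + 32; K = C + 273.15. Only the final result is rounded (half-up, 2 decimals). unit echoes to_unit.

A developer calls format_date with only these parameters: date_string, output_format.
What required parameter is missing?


Required parameters: date_string, input_format, output_format
Provided: date_string, output_format
Missing: input_format
input_format


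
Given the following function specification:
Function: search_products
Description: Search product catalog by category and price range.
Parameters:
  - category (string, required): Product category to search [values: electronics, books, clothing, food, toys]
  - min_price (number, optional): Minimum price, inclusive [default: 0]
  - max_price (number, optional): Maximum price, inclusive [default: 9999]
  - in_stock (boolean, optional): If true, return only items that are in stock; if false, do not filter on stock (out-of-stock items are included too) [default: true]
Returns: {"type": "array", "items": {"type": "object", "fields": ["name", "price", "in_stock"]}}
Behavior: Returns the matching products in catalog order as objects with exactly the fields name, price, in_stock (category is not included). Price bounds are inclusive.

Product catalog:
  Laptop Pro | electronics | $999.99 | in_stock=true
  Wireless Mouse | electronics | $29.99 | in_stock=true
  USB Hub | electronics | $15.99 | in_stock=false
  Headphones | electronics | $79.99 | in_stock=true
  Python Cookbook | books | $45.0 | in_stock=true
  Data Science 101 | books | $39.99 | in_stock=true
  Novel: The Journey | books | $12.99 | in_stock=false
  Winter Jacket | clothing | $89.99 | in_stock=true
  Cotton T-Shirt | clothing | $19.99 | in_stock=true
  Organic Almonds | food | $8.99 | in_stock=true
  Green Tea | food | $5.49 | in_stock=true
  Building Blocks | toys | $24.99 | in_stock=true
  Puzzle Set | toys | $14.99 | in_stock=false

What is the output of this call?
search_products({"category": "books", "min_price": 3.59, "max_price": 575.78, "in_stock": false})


Filter: category=books, 3.59 <= price <= 575.78, in_stock=false so stock is not filtered
  Python Cookbook ($45.0): keep
  Data Science 101 ($39.99): keep
  Novel: The Journey ($12.99): keep
Output:
[{"name": "Python Cookbook", "price": 45.0, "in_stock": true}, {"name": "Data Science 101", "price": 39.99, "in_stock": true}, {"name": "Novel: The Journey", "price": 12.99, "in_stock": false}]


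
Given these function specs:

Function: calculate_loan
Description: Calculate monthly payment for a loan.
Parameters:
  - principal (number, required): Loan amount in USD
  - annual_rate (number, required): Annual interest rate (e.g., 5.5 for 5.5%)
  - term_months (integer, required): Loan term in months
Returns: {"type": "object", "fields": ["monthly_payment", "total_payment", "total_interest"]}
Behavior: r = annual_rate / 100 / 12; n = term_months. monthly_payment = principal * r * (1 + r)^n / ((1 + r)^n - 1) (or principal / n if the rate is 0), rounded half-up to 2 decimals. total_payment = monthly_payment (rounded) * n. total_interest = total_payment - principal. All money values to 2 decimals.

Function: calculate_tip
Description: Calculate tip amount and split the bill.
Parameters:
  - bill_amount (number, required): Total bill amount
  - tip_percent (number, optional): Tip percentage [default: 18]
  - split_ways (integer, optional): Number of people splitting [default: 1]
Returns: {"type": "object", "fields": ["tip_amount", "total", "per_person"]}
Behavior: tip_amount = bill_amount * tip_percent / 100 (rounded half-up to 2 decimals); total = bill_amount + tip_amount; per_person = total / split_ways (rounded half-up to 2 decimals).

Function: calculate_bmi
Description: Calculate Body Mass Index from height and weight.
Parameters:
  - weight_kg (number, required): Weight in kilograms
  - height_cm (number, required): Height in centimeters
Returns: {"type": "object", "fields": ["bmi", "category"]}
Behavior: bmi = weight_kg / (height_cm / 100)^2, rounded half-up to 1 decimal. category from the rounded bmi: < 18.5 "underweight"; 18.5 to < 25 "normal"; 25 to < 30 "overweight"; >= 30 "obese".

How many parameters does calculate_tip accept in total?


Parameters of calculate_tip: bill_amount (required), tip_percent (optional), split_ways (optional)
Total:
3


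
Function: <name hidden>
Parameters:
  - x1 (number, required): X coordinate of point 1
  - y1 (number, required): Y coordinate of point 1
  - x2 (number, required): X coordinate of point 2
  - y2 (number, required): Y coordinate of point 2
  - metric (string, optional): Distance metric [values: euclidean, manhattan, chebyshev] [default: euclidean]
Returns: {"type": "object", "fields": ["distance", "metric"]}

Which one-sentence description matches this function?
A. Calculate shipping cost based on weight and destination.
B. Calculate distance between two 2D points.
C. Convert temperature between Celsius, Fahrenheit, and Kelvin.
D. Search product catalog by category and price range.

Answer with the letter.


Parameters x1, y1, x2, y2, metric and return ["distance", "metric"] fit: Calculate distance between two 2D points.
B


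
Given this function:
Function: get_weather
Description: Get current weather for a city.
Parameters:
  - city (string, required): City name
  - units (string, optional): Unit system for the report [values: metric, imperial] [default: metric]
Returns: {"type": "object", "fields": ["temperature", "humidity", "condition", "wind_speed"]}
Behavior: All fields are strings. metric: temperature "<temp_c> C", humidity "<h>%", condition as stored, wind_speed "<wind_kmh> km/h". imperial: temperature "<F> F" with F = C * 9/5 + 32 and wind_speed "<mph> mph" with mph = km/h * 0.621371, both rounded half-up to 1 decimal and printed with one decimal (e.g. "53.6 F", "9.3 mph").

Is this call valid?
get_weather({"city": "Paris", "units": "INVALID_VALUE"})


Checking parameter values...
Parameter 'units' has value 'INVALID_VALUE' not in allowed: metric, imperial
Invalid - 'units' must be one of metric, imperial


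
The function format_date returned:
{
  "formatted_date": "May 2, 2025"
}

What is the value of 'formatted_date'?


May 2, 2025


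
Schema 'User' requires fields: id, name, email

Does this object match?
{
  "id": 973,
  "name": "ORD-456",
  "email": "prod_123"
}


Checking required fields... All present.
Valid - all required fields present


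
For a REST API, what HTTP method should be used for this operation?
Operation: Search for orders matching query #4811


GET = read, POST = create, PUT = update/replace, DELETE = remove
This operation is a read.
GET


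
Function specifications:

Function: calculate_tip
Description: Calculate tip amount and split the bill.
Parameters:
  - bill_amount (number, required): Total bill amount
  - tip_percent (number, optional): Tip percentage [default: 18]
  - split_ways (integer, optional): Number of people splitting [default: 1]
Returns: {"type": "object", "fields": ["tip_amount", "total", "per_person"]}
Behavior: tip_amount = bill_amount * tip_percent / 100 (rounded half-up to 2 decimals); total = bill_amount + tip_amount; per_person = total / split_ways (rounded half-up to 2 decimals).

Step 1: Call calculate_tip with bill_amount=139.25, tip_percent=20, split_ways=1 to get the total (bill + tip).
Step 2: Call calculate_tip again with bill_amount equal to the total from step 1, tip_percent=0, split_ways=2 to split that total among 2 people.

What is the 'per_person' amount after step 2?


Step 1: calculate_tip(bill_amount=139.25, tip_percent=20, split_ways=1)
  tip_amount = 139.25 * 20/100 = 27.85 -> 27.85
  total = 139.25 + 27.85 = 167.10
  per_person = 167.10 / 1 = 167.1 -> 167.10
  -> total = 167.10
Step 2: calculate_tip(bill_amount=167.1, tip_percent=0, split_ways=2)
  tip_amount = 167.1 * 0/100 = 0 -> 0.00
  total = 167.1 + 0.00 = 167.10
  per_person = 167.10 / 2 = 83.55 -> 83.55
  -> per_person = 83.55
$83.55


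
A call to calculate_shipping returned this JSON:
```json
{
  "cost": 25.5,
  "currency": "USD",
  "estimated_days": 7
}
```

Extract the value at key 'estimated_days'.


7


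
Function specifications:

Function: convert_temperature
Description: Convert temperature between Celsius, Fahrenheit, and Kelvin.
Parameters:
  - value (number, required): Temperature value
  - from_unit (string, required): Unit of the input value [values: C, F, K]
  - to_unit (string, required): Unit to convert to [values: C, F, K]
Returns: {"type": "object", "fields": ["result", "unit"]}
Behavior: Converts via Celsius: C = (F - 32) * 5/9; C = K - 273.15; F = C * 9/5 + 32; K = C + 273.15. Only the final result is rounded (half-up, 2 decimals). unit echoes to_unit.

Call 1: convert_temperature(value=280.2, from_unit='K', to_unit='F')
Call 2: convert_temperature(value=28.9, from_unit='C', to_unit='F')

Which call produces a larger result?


Call 1:
  To C: 280.2 - 273.15 = 7.05
  To F: 7.05 * 9/5 + 32 = 44.69
  Round to 2 decimals: 44.69
  -> 44.69 F
Call 2:
  Input already in C: 28.9
  To F: 28.9 * 9/5 + 32 = 84.02
  Round to 2 decimals: 84.02
  -> 84.02 F
Call 2 (84.02 F)


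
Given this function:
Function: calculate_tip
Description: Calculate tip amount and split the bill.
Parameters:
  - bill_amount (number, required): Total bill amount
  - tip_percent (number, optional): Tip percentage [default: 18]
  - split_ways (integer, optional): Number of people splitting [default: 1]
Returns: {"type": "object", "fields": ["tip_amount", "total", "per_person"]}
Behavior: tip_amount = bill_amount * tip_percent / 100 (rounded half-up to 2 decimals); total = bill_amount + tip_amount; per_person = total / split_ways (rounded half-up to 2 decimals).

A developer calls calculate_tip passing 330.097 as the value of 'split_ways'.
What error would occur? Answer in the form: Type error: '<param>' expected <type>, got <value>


Spec: 'split_ways' is declared as integer; 330.097 is a non-integer number.
Type error: 'split_ways' expected integer, got 330.097


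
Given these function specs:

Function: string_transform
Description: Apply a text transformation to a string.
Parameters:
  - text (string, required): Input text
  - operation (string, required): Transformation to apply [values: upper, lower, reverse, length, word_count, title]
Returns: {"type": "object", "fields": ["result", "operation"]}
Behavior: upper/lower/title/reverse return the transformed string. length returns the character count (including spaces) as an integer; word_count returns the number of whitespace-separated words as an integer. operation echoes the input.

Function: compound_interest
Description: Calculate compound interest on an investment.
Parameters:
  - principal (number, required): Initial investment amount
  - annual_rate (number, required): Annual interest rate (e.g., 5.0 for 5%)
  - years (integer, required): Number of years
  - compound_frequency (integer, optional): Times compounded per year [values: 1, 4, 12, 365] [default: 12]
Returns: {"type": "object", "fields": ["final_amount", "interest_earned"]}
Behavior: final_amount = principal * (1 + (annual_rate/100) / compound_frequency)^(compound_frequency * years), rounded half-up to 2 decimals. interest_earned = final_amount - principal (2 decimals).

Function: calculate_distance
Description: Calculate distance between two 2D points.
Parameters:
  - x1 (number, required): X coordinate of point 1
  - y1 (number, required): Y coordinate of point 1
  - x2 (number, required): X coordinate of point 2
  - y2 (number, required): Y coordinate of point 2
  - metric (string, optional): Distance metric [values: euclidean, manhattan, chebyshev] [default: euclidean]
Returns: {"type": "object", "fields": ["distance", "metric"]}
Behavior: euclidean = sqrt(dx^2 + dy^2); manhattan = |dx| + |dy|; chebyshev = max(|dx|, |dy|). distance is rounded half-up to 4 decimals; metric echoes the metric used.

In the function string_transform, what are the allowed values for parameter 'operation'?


The string_transform spec declares:
  - operation (string, required): Transformation to apply [values: upper, lower, reverse, length, word_count, title]
Allowed values:
upper, lower, reverse, length, word_count, title


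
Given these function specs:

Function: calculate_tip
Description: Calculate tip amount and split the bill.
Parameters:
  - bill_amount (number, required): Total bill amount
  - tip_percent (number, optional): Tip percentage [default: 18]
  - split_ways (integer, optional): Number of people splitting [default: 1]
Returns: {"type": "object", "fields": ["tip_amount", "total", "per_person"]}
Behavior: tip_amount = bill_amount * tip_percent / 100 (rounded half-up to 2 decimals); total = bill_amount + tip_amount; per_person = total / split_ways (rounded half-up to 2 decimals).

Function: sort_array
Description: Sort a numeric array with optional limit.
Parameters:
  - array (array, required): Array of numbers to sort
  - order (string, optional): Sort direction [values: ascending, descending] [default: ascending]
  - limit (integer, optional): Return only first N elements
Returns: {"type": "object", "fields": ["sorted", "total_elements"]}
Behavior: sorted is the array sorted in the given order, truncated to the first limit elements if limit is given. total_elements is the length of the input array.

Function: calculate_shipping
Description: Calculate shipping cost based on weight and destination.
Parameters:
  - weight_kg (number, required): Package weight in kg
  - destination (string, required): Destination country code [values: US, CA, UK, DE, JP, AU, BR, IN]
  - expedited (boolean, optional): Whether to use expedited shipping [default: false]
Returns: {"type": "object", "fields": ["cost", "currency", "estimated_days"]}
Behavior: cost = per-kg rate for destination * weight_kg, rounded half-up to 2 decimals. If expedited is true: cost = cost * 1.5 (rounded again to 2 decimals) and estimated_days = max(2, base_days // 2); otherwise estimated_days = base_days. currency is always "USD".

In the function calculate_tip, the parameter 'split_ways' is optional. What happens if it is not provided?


The calculate_tip spec declares:
  - split_ways (integer, optional): Number of people splitting [default: 1]
It defaults to 1


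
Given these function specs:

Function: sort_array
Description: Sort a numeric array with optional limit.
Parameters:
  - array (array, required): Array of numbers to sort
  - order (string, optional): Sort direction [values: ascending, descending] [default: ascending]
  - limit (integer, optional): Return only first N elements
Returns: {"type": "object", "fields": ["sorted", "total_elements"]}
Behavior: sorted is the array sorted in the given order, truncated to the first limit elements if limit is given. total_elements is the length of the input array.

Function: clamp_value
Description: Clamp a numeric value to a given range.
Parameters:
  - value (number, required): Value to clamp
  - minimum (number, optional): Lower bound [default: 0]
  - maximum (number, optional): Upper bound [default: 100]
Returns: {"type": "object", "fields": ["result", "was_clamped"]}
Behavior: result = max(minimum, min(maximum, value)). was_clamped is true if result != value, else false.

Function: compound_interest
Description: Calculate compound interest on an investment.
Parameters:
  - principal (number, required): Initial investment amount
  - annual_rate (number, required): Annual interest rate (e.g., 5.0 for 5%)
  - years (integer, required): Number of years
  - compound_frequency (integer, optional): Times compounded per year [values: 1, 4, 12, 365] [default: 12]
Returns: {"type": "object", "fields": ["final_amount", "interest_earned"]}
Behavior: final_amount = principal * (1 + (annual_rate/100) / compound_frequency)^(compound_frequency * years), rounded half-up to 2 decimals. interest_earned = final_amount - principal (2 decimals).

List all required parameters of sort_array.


Parameters of sort_array and their required/optional flag:
  array: required
  order: optional
  limit: optional
array


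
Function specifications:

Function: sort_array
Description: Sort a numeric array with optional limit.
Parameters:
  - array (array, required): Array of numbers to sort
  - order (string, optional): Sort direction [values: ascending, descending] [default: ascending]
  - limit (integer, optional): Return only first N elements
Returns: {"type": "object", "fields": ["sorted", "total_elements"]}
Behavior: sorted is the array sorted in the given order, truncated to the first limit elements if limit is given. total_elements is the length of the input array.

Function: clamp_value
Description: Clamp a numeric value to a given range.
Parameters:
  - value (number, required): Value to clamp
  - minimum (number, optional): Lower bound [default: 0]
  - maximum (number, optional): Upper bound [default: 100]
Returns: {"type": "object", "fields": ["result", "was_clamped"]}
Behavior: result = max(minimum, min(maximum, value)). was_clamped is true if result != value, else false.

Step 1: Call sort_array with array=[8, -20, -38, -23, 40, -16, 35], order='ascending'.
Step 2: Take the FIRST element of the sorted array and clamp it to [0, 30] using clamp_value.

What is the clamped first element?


Step 1: sort_array(order=ascending)
  sorted: [-38, -23, -20, -16, 8, 35, 40]
  -> first element = -38
Step 2: clamp_value(value=-38, minimum=0, maximum=30)
  result = max(0, min(30, -38)) = max(0, -38) = 0
  was_clamped = (0 != -38) = true
  -> result = 0
0


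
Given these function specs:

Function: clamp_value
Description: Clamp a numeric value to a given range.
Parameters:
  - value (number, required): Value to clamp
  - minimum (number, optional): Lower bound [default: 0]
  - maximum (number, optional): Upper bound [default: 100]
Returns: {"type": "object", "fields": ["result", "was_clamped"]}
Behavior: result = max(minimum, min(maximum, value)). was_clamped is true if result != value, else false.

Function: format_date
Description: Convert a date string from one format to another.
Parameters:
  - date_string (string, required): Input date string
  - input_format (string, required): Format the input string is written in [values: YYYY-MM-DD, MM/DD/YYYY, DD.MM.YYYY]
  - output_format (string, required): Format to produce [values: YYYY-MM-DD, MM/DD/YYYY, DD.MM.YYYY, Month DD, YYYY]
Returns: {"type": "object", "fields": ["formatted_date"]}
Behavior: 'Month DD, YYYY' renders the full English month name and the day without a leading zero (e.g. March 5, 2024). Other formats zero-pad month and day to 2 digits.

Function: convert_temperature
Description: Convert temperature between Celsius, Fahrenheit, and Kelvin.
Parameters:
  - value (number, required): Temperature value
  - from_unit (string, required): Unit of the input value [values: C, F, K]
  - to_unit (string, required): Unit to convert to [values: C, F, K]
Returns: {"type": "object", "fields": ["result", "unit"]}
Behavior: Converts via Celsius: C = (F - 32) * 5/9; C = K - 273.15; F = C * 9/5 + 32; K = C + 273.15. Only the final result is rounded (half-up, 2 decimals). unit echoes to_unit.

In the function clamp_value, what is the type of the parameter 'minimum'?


The clamp_value spec declares:
  - minimum (number, optional): Lower bound [default: 0]
Type:
number


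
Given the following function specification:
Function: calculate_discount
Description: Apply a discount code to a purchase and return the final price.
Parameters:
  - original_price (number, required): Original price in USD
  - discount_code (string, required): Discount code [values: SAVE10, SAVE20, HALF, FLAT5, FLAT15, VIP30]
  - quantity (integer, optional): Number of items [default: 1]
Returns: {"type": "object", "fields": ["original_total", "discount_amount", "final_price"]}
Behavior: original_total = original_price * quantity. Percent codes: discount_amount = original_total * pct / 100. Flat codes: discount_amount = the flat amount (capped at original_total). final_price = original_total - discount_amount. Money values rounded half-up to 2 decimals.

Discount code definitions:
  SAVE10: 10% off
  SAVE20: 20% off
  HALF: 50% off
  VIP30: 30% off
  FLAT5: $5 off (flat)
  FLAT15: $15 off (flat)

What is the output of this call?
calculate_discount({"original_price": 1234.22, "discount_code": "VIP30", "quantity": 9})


original_total = 1234.22 * 9 = 11107.98
VIP30 = 30% off: discount_amount = 11107.98 * 30/100 = 3332.394 -> 3332.39
final_price = 11107.98 - 3332.39 = 7775.59
Output:
{"original_total": 11107.98, "discount_amount": 3332.39, "final_price": 7775.59}


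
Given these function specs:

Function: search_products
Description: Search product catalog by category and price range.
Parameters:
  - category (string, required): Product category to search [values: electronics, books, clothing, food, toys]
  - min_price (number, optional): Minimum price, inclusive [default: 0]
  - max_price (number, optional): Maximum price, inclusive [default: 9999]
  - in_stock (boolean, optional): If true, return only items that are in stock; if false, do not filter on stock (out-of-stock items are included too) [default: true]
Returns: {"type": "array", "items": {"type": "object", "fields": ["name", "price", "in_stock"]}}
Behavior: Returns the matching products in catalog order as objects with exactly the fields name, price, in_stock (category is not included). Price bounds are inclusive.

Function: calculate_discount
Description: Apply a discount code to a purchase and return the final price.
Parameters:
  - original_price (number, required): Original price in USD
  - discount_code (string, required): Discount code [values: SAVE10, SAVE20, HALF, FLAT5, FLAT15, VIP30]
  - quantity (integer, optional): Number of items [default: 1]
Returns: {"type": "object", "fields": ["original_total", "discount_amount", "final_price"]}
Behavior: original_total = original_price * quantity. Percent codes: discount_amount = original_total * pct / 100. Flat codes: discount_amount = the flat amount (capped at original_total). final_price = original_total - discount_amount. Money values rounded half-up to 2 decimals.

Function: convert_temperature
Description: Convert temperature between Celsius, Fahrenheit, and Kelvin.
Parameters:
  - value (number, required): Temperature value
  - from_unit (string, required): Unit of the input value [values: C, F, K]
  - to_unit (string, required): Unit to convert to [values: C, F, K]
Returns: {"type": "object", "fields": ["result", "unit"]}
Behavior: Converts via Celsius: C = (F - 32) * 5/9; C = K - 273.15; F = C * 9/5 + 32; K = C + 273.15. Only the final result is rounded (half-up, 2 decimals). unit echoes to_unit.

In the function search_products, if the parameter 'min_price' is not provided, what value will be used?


The search_products spec declares:
  - min_price (number, optional): Minimum price, inclusive [default: 0]
Default:
0
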